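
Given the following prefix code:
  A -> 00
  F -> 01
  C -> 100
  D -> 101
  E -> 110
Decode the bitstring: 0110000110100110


Decoding step by step:
Bits 01 -> F
Bits 100 -> C
Bits 00 -> A
Bits 110 -> E
Bits 100 -> C
Bits 110 -> E


Decoded message: FCAECE


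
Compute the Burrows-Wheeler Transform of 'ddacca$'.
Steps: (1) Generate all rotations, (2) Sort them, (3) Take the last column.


Rotations (sorted):
  0: $ddacca -> last char: a
  1: a$ddacc -> last char: c
  2: acca$dd -> last char: d
  3: ca$ddac -> last char: c
  4: cca$dda -> last char: a
  5: dacca$d -> last char: d
  6: ddacca$ -> last char: $


BWT = acdcad$


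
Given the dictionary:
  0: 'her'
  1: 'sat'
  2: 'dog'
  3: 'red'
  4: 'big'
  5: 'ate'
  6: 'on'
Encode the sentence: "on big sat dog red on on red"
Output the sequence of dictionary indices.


Look up each word in the dictionary:
  'on' -> 6
  'big' -> 4
  'sat' -> 1
  'dog' -> 2
  'red' -> 3
  'on' -> 6
  'on' -> 6
  'red' -> 3

Encoded: [6, 4, 1, 2, 3, 6, 6, 3]


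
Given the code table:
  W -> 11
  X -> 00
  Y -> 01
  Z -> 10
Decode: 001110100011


Decoding:
00 -> X
11 -> W
10 -> Z
10 -> Z
00 -> X
11 -> W


Result: XWZZXW


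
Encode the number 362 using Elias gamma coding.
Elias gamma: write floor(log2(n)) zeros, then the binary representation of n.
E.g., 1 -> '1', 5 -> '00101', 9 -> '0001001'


num_bits = floor(log2(362)) + 1 = 9
leading_zeros = num_bits - 1 = 8
binary(362) = 101101010

Elias gamma(362) = '00000000' + '101101010' = 00000000101101010 (17 bits)


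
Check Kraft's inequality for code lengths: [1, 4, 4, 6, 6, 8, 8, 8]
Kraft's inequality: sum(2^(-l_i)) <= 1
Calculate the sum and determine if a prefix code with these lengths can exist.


Sum = 2^(-1) + 2^(-4) + 2^(-4) + 2^(-6) + 2^(-6) + 2^(-8) + 2^(-8) + 2^(-8)
    = 0.5 + 0.0625 + 0.0625 + 0.015625 + 0.015625 + 0.00390625 + 0.00390625 + 0.00390625
    = 171/256 = 0.66796875
Since 0.66796875 <= 1, Kraft's inequality IS satisfied.
A prefix code with these lengths CAN exist.

Kraft sum = 0.66796875. Satisfied.


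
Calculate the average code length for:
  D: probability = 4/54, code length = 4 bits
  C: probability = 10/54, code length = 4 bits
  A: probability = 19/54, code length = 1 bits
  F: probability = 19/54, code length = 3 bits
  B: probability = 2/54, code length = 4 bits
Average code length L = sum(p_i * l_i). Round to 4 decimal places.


Weighted contributions p_i * l_i:
  D: (4/54) * 4 = 16/54
  C: (10/54) * 4 = 40/54
  A: (19/54) * 1 = 19/54
  F: (19/54) * 3 = 57/54
  B: (2/54) * 4 = 8/54
Sum = (16 + 40 + 19 + 57 + 8)/54 = 140/54

L = 140/54 = 2.5926 bits/symbol


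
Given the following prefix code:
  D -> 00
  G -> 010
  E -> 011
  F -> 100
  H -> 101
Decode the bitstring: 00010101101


Decoding step by step:
Bits 00 -> D
Bits 010 -> G
Bits 101 -> H
Bits 101 -> H


Decoded message: DGHH


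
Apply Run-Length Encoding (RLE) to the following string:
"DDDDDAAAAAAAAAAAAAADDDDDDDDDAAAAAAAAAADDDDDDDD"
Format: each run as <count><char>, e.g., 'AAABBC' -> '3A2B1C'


Scanning runs left to right:
  i=0: run of 'D' x 5 -> '5D'
  i=5: run of 'A' x 14 -> '14A'
  i=19: run of 'D' x 9 -> '9D'
  i=28: run of 'A' x 10 -> '10A'
  i=38: run of 'D' x 8 -> '8D'

RLE = 5D14A9D10A8D


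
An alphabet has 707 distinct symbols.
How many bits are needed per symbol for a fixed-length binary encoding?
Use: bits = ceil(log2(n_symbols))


log2(707) = 9.4656
Bracket: 2^9 = 512 < 707 <= 2^10 = 1024
So ceil(log2(707)) = 10

bits = ceil(log2(707)) = ceil(9.4656) = 10 bits


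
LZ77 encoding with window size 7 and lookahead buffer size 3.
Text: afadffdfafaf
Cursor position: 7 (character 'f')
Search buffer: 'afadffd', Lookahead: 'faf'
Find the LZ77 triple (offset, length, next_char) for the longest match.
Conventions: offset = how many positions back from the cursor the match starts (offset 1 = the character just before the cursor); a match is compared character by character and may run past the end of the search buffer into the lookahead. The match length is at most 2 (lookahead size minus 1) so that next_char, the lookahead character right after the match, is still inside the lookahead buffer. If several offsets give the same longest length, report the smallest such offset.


Try each offset into the search buffer:
  offset=1 (pos 6, char 'd'): match length 0
  offset=2 (pos 5, char 'f'): match length 1
  offset=3 (pos 4, char 'f'): match length 1
  offset=4 (pos 3, char 'd'): match length 0
  offset=5 (pos 2, char 'a'): match length 0
  offset=6 (pos 1, char 'f'): match length 2
  offset=7 (pos 0, char 'a'): match length 0
Longest match has length 2 at offset 6.
next_char = character at position 7 + 2 = 9 -> 'f'

Best match: offset=6, length=2 (matching 'fa' starting at position 1)
LZ77 triple: (6, 2, 'f')


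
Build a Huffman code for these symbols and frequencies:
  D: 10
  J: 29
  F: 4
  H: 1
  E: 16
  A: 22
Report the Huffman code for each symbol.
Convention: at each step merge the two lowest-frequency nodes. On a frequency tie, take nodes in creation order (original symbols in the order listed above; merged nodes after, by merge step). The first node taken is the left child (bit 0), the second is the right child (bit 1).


Huffman tree construction:
Step 1: Merge H(1) + F(4) = 5
Step 2: Merge (H+F)(5) + D(10) = 15
Step 3: Merge ((H+F)+D)(15) + E(16) = 31
Step 4: Merge A(22) + J(29) = 51
Step 5: Merge (((H+F)+D)+E)(31) + (A+J)(51) = 82
Read each symbol's code off the tree from the root (left child = 0, right child = 1).

Codes:
  D: 001 (length 3)
  J: 11 (length 2)
  F: 0001 (length 4)
  H: 0000 (length 4)
  E: 01 (length 2)
  A: 10 (length 2)
Average code length: 184/82 = 2.2439 bits/symbol


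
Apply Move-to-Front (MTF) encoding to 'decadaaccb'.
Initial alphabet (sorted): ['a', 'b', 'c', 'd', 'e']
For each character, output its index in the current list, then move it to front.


MTF encoding:
'd': index 3 in ['a', 'b', 'c', 'd', 'e'] -> ['d', 'a', 'b', 'c', 'e']
'e': index 4 in ['d', 'a', 'b', 'c', 'e'] -> ['e', 'd', 'a', 'b', 'c']
'c': index 4 in ['e', 'd', 'a', 'b', 'c'] -> ['c', 'e', 'd', 'a', 'b']
'a': index 3 in ['c', 'e', 'd', 'a', 'b'] -> ['a', 'c', 'e', 'd', 'b']
'd': index 3 in ['a', 'c', 'e', 'd', 'b'] -> ['d', 'a', 'c', 'e', 'b']
'a': index 1 in ['d', 'a', 'c', 'e', 'b'] -> ['a', 'd', 'c', 'e', 'b']
'a': index 0 in ['a', 'd', 'c', 'e', 'b'] -> ['a', 'd', 'c', 'e', 'b']
'c': index 2 in ['a', 'd', 'c', 'e', 'b'] -> ['c', 'a', 'd', 'e', 'b']
'c': index 0 in ['c', 'a', 'd', 'e', 'b'] -> ['c', 'a', 'd', 'e', 'b']
'b': index 4 in ['c', 'a', 'd', 'e', 'b'] -> ['b', 'c', 'a', 'd', 'e']


Output: [3, 4, 4, 3, 3, 1, 0, 2, 0, 4]


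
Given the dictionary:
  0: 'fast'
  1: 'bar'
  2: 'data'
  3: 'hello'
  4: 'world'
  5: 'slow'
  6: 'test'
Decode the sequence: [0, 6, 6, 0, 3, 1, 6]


Look up each index in the dictionary:
  0 -> 'fast'
  6 -> 'test'
  6 -> 'test'
  0 -> 'fast'
  3 -> 'hello'
  1 -> 'bar'
  6 -> 'test'

Decoded: "fast test test fast hello bar test"


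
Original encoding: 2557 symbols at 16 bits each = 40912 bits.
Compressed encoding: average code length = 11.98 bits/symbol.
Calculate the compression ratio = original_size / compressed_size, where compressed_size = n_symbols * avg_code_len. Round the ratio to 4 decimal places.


original_size = n_symbols * orig_bits = 2557 * 16 = 40912 bits
compressed_size = n_symbols * avg_code_len = 2557 * 11.98 = 30632.86 bits
ratio = original_size / compressed_size = 40912 / 30632.86 = 1.3356

Compression ratio = 1.3356


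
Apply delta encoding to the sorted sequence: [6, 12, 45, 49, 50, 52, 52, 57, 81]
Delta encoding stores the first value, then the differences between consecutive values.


First value: 6
Deltas:
  12 - 6 = 6
  45 - 12 = 33
  49 - 45 = 4
  50 - 49 = 1
  52 - 50 = 2
  52 - 52 = 0
  57 - 52 = 5
  81 - 57 = 24


Delta encoded: [6, 6, 33, 4, 1, 2, 0, 5, 24]


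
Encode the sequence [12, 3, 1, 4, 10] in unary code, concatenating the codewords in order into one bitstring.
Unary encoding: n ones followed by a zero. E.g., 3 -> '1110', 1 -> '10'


Encode each number as n ones followed by a terminating 0:
  12 -> 1111111111110 (13 bits)
  3 -> 1110 (4 bits)
  1 -> 10 (2 bits)
  4 -> 11110 (5 bits)
  10 -> 11111111110 (11 bits)
Total length = 13 + 4 + 2 + 5 + 11 = 35 bits.

Unary([12, 3, 1, 4, 10]) = 11111111111101110101111011111111110 (35 bits)


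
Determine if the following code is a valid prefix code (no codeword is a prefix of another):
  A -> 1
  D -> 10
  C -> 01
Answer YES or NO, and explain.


Checking each pair (does one codeword prefix another?):
  A='1' vs D='10': prefix -- VIOLATION

NO -- this is NOT a valid prefix code. A (1) is a prefix of D (10).


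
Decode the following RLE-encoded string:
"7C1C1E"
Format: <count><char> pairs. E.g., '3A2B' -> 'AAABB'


Expanding each <count><char> pair:
  7C -> 'CCCCCCC'
  1C -> 'C'
  1E -> 'E'

Decoded = CCCCCCCCE


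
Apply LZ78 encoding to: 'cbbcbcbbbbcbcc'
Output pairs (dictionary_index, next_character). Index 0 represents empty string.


LZ78 encoding steps:
Dictionary: {0: ''}
Step 1: w='' (idx 0), next='c' -> output (0, 'c'), add 'c' as idx 1
Step 2: w='' (idx 0), next='b' -> output (0, 'b'), add 'b' as idx 2
Step 3: w='b' (idx 2), next='c' -> output (2, 'c'), add 'bc' as idx 3
Step 4: w='bc' (idx 3), next='b' -> output (3, 'b'), add 'bcb' as idx 4
Step 5: w='b' (idx 2), next='b' -> output (2, 'b'), add 'bb' as idx 5
Step 6: w='bcb' (idx 4), next='c' -> output (4, 'c'), add 'bcbc' as idx 6
Step 7: w='c' (idx 1), end of input -> output (1, '')


Encoded: [(0, 'c'), (0, 'b'), (2, 'c'), (3, 'b'), (2, 'b'), (4, 'c'), (1, '')]


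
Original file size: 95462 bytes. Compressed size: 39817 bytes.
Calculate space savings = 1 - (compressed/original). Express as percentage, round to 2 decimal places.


ratio = compressed/original = 39817/95462 = 0.417098
savings = 1 - ratio = 1 - 0.417098 = 0.582902
as a percentage: 0.582902 * 100 = 58.29%

Space savings = 1 - 39817/95462 = 58.29%


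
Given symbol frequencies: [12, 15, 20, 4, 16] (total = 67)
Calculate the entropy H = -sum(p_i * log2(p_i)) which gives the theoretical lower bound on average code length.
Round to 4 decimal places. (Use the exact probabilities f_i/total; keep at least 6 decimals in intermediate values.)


Per-symbol terms -p_i * log2(p_i) with p_i = f_i/67:
  p = 12/67 = 0.179104: log2(p) = -2.481127, -p*log2(p) = 0.444381
  p = 15/67 = 0.223881: log2(p) = -2.159199, -p*log2(p) = 0.483403
  p = 20/67 = 0.298507: log2(p) = -1.744161, -p*log2(p) = 0.520645
  p = 4/67 = 0.059701: log2(p) = -4.066089, -p*log2(p) = 0.242752
  p = 16/67 = 0.238806: log2(p) = -2.066089, -p*log2(p) = 0.493394
H = 0.444381 + 0.483403 + 0.520645 + 0.242752 + 0.493394 = 2.184575

H = 2.1846 bits/symbol


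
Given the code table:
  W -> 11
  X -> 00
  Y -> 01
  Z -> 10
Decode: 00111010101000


Decoding:
00 -> X
11 -> W
10 -> Z
10 -> Z
10 -> Z
10 -> Z
00 -> X


Result: XWZZZZX


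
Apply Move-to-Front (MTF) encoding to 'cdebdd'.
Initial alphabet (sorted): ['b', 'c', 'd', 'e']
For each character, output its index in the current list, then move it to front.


MTF encoding:
'c': index 1 in ['b', 'c', 'd', 'e'] -> ['c', 'b', 'd', 'e']
'd': index 2 in ['c', 'b', 'd', 'e'] -> ['d', 'c', 'b', 'e']
'e': index 3 in ['d', 'c', 'b', 'e'] -> ['e', 'd', 'c', 'b']
'b': index 3 in ['e', 'd', 'c', 'b'] -> ['b', 'e', 'd', 'c']
'd': index 2 in ['b', 'e', 'd', 'c'] -> ['d', 'b', 'e', 'c']
'd': index 0 in ['d', 'b', 'e', 'c'] -> ['d', 'b', 'e', 'c']


Output: [1, 2, 3, 3, 2, 0]


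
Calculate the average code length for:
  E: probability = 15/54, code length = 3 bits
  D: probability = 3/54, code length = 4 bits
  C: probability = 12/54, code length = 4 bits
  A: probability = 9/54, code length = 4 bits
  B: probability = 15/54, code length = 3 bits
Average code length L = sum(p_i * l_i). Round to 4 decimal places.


Weighted contributions p_i * l_i:
  E: (15/54) * 3 = 45/54
  D: (3/54) * 4 = 12/54
  C: (12/54) * 4 = 48/54
  A: (9/54) * 4 = 36/54
  B: (15/54) * 3 = 45/54
Sum = (45 + 12 + 48 + 36 + 45)/54 = 186/54

L = 186/54 = 3.4444 bits/symbol


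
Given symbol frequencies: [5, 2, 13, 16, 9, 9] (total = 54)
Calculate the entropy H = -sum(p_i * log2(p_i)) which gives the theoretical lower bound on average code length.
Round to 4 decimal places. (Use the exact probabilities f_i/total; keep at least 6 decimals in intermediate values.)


Per-symbol terms -p_i * log2(p_i) with p_i = f_i/54:
  p = 5/54 = 0.092593: log2(p) = -3.432959, -p*log2(p) = 0.317867
  p = 2/54 = 0.037037: log2(p) = -4.754888, -p*log2(p) = 0.176107
  p = 13/54 = 0.240741: log2(p) = -2.054448, -p*log2(p) = 0.494589
  p = 16/54 = 0.296296: log2(p) = -1.754888, -p*log2(p) = 0.519967
  p = 9/54 = 0.166667: log2(p) = -2.584963, -p*log2(p) = 0.430827
  p = 9/54 = 0.166667: log2(p) = -2.584963, -p*log2(p) = 0.430827
H = 0.317867 + 0.176107 + 0.494589 + 0.519967 + 0.430827 + 0.430827 = 2.370184

H = 2.3702 bits/symbol


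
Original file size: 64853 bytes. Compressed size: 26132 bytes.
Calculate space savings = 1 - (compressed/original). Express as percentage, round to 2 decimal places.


ratio = compressed/original = 26132/64853 = 0.402942
savings = 1 - ratio = 1 - 0.402942 = 0.597058
as a percentage: 0.597058 * 100 = 59.71%

Space savings = 1 - 26132/64853 = 59.71%


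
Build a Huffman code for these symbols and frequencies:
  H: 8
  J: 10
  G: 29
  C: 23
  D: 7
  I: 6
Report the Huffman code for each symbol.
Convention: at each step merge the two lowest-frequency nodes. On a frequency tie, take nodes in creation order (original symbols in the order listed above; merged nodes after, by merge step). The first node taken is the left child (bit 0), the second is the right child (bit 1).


Huffman tree construction:
Step 1: Merge I(6) + D(7) = 13
Step 2: Merge H(8) + J(10) = 18
Step 3: Merge (I+D)(13) + (H+J)(18) = 31
Step 4: Merge C(23) + G(29) = 52
Step 5: Merge ((I+D)+(H+J))(31) + (C+G)(52) = 83
Read each symbol's code off the tree from the root (left child = 0, right child = 1).

Codes:
  H: 010 (length 3)
  J: 011 (length 3)
  G: 11 (length 2)
  C: 10 (length 2)
  D: 001 (length 3)
  I: 000 (length 3)
Average code length: 197/83 = 2.3735 bits/symbol


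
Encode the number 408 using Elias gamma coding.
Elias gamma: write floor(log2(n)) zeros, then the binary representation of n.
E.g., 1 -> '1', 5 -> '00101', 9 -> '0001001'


num_bits = floor(log2(408)) + 1 = 9
leading_zeros = num_bits - 1 = 8
binary(408) = 110011000

Elias gamma(408) = '00000000' + '110011000' = 00000000110011000 (17 bits)


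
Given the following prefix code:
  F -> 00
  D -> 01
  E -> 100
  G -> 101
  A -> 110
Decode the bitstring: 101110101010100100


Decoding step by step:
Bits 101 -> G
Bits 110 -> A
Bits 101 -> G
Bits 01 -> D
Bits 01 -> D
Bits 00 -> F
Bits 100 -> E


Decoded message: GAGDDFE


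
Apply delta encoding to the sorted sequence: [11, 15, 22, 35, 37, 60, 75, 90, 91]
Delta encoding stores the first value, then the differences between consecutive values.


First value: 11
Deltas:
  15 - 11 = 4
  22 - 15 = 7
  35 - 22 = 13
  37 - 35 = 2
  60 - 37 = 23
  75 - 60 = 15
  90 - 75 = 15
  91 - 90 = 1


Delta encoded: [11, 4, 7, 13, 2, 23, 15, 15, 1]


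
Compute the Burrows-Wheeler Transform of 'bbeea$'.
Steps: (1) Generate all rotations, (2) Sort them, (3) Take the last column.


Rotations (sorted):
  0: $bbeea -> last char: a
  1: a$bbee -> last char: e
  2: bbeea$ -> last char: $
  3: beea$b -> last char: b
  4: ea$bbe -> last char: e
  5: eea$bb -> last char: b


BWT = ae$beb


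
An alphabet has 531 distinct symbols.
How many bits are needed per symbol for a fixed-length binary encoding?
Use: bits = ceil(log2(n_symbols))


log2(531) = 9.0526
Bracket: 2^9 = 512 < 531 <= 2^10 = 1024
So ceil(log2(531)) = 10

bits = ceil(log2(531)) = ceil(9.0526) = 10 bits


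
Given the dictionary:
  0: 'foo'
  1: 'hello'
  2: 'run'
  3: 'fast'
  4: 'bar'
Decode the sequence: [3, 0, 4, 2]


Look up each index in the dictionary:
  3 -> 'fast'
  0 -> 'foo'
  4 -> 'bar'
  2 -> 'run'

Decoded: "fast foo bar run"


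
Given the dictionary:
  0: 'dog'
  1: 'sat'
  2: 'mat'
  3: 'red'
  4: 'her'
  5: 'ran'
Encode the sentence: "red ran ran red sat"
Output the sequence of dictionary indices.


Look up each word in the dictionary:
  'red' -> 3
  'ran' -> 5
  'ran' -> 5
  'red' -> 3
  'sat' -> 1

Encoded: [3, 5, 5, 3, 1]


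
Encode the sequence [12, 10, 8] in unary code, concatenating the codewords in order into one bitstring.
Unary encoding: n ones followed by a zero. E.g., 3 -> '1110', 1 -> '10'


Encode each number as n ones followed by a terminating 0:
  12 -> 1111111111110 (13 bits)
  10 -> 11111111110 (11 bits)
  8 -> 111111110 (9 bits)
Total length = 13 + 11 + 9 = 33 bits.

Unary([12, 10, 8]) = 111111111111011111111110111111110 (33 bits)


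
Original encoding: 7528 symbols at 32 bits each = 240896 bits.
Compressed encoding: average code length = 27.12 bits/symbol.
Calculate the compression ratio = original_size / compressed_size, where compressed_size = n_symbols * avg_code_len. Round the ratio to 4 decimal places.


original_size = n_symbols * orig_bits = 7528 * 32 = 240896 bits
compressed_size = n_symbols * avg_code_len = 7528 * 27.12 = 204159.36 bits
ratio = original_size / compressed_size = 240896 / 204159.36 = 1.1799

Compression ratio = 1.1799


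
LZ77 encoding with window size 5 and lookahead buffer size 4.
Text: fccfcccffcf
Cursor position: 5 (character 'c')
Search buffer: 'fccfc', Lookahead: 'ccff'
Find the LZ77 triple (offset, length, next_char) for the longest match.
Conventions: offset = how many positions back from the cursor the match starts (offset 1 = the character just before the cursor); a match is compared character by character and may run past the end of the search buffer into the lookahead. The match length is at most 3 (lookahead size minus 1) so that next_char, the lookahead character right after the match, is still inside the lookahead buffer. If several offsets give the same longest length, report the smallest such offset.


Try each offset into the search buffer:
  offset=1 (pos 4, char 'c'): match length 2
  offset=2 (pos 3, char 'f'): match length 0
  offset=3 (pos 2, char 'c'): match length 1
  offset=4 (pos 1, char 'c'): match length 3
  offset=5 (pos 0, char 'f'): match length 0
Longest match has length 3 at offset 4.
next_char = character at position 5 + 3 = 8 -> 'f'

Best match: offset=4, length=3 (matching 'ccf' starting at position 1)
LZ77 triple: (4, 3, 'f')


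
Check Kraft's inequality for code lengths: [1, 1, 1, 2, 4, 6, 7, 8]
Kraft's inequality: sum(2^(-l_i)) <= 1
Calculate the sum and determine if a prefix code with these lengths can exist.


Sum = 2^(-1) + 2^(-1) + 2^(-1) + 2^(-2) + 2^(-4) + 2^(-6) + 2^(-7) + 2^(-8)
    = 0.5 + 0.5 + 0.5 + 0.25 + 0.0625 + 0.015625 + 0.0078125 + 0.00390625
    = 471/256 = 1.83984375
Since 1.83984375 > 1, Kraft's inequality is NOT satisfied.
A prefix code with these lengths CANNOT exist.

Kraft sum = 1.83984375. Not satisfied.


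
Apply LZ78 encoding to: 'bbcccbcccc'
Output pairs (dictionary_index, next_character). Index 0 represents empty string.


LZ78 encoding steps:
Dictionary: {0: ''}
Step 1: w='' (idx 0), next='b' -> output (0, 'b'), add 'b' as idx 1
Step 2: w='b' (idx 1), next='c' -> output (1, 'c'), add 'bc' as idx 2
Step 3: w='' (idx 0), next='c' -> output (0, 'c'), add 'c' as idx 3
Step 4: w='c' (idx 3), next='b' -> output (3, 'b'), add 'cb' as idx 4
Step 5: w='c' (idx 3), next='c' -> output (3, 'c'), add 'cc' as idx 5
Step 6: w='cc' (idx 5), end of input -> output (5, '')


Encoded: [(0, 'b'), (1, 'c'), (0, 'c'), (3, 'b'), (3, 'c'), (5, '')]


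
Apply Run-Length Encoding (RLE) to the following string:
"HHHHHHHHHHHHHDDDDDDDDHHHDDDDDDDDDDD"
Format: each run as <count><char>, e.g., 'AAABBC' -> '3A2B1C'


Scanning runs left to right:
  i=0: run of 'H' x 13 -> '13H'
  i=13: run of 'D' x 8 -> '8D'
  i=21: run of 'H' x 3 -> '3H'
  i=24: run of 'D' x 11 -> '11D'

RLE = 13H8D3H11D


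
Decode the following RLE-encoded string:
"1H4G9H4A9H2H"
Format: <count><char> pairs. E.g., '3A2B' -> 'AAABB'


Expanding each <count><char> pair:
  1H -> 'H'
  4G -> 'GGGG'
  9H -> 'HHHHHHHHH'
  4A -> 'AAAA'
  9H -> 'HHHHHHHHH'
  2H -> 'HH'

Decoded = HGGGGHHHHHHHHHAAAAHHHHHHHHHHH


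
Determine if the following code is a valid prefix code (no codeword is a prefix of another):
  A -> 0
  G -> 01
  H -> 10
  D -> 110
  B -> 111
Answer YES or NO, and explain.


Checking each pair (does one codeword prefix another?):
  A='0' vs G='01': prefix -- VIOLATION

NO -- this is NOT a valid prefix code. A (0) is a prefix of G (01).


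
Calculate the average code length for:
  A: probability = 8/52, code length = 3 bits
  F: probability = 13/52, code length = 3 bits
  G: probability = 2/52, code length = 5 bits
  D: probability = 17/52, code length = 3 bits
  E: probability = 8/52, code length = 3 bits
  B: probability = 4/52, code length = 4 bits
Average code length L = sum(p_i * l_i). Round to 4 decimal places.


Weighted contributions p_i * l_i:
  A: (8/52) * 3 = 24/52
  F: (13/52) * 3 = 39/52
  G: (2/52) * 5 = 10/52
  D: (17/52) * 3 = 51/52
  E: (8/52) * 3 = 24/52
  B: (4/52) * 4 = 16/52
Sum = (24 + 39 + 10 + 51 + 24 + 16)/52 = 164/52

L = 164/52 = 3.1538 bits/symbol


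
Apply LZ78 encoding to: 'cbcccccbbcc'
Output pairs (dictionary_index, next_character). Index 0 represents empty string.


LZ78 encoding steps:
Dictionary: {0: ''}
Step 1: w='' (idx 0), next='c' -> output (0, 'c'), add 'c' as idx 1
Step 2: w='' (idx 0), next='b' -> output (0, 'b'), add 'b' as idx 2
Step 3: w='c' (idx 1), next='c' -> output (1, 'c'), add 'cc' as idx 3
Step 4: w='cc' (idx 3), next='c' -> output (3, 'c'), add 'ccc' as idx 4
Step 5: w='b' (idx 2), next='b' -> output (2, 'b'), add 'bb' as idx 5
Step 6: w='cc' (idx 3), end of input -> output (3, '')


Encoded: [(0, 'c'), (0, 'b'), (1, 'c'), (3, 'c'), (2, 'b'), (3, '')]


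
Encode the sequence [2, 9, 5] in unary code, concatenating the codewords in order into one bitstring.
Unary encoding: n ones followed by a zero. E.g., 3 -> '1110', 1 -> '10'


Encode each number as n ones followed by a terminating 0:
  2 -> 110 (3 bits)
  9 -> 1111111110 (10 bits)
  5 -> 111110 (6 bits)
Total length = 3 + 10 + 6 = 19 bits.

Unary([2, 9, 5]) = 1101111111110111110 (19 bits)


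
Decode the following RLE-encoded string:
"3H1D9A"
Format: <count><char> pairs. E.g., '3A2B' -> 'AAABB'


Expanding each <count><char> pair:
  3H -> 'HHH'
  1D -> 'D'
  9A -> 'AAAAAAAAA'

Decoded = HHHDAAAAAAAAA


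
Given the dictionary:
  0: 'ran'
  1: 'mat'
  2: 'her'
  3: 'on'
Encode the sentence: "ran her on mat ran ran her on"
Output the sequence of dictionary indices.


Look up each word in the dictionary:
  'ran' -> 0
  'her' -> 2
  'on' -> 3
  'mat' -> 1
  'ran' -> 0
  'ran' -> 0
  'her' -> 2
  'on' -> 3

Encoded: [0, 2, 3, 1, 0, 0, 2, 3]


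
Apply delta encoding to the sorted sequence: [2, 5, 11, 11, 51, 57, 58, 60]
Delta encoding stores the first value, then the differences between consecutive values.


First value: 2
Deltas:
  5 - 2 = 3
  11 - 5 = 6
  11 - 11 = 0
  51 - 11 = 40
  57 - 51 = 6
  58 - 57 = 1
  60 - 58 = 2


Delta encoded: [2, 3, 6, 0, 40, 6, 1, 2]


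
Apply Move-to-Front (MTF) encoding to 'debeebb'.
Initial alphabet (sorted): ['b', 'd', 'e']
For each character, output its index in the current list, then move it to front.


MTF encoding:
'd': index 1 in ['b', 'd', 'e'] -> ['d', 'b', 'e']
'e': index 2 in ['d', 'b', 'e'] -> ['e', 'd', 'b']
'b': index 2 in ['e', 'd', 'b'] -> ['b', 'e', 'd']
'e': index 1 in ['b', 'e', 'd'] -> ['e', 'b', 'd']
'e': index 0 in ['e', 'b', 'd'] -> ['e', 'b', 'd']
'b': index 1 in ['e', 'b', 'd'] -> ['b', 'e', 'd']
'b': index 0 in ['b', 'e', 'd'] -> ['b', 'e', 'd']


Output: [1, 2, 2, 1, 0, 1, 0]


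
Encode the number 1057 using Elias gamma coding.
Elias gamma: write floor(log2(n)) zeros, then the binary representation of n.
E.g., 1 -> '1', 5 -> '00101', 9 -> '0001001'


num_bits = floor(log2(1057)) + 1 = 11
leading_zeros = num_bits - 1 = 10
binary(1057) = 10000100001

Elias gamma(1057) = '0000000000' + '10000100001' = 000000000010000100001 (21 bits)


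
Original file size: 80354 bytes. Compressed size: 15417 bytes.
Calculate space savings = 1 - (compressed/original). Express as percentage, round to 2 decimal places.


ratio = compressed/original = 15417/80354 = 0.191864
savings = 1 - ratio = 1 - 0.191864 = 0.808136
as a percentage: 0.808136 * 100 = 80.81%

Space savings = 1 - 15417/80354 = 80.81%


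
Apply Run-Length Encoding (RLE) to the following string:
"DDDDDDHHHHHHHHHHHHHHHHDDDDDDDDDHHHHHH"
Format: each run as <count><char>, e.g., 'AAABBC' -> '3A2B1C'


Scanning runs left to right:
  i=0: run of 'D' x 6 -> '6D'
  i=6: run of 'H' x 16 -> '16H'
  i=22: run of 'D' x 9 -> '9D'
  i=31: run of 'H' x 6 -> '6H'

RLE = 6D16H9D6H


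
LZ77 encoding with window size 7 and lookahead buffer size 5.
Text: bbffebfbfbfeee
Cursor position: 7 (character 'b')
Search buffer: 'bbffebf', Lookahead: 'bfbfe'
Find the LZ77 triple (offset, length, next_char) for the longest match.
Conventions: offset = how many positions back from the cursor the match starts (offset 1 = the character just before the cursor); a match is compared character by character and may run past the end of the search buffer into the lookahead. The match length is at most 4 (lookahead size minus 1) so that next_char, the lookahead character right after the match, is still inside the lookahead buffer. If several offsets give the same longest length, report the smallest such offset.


Try each offset into the search buffer:
  offset=1 (pos 6, char 'f'): match length 0
  offset=2 (pos 5, char 'b'): match length 4
  offset=3 (pos 4, char 'e'): match length 0
  offset=4 (pos 3, char 'f'): match length 0
  offset=5 (pos 2, char 'f'): match length 0
  offset=6 (pos 1, char 'b'): match length 2
  offset=7 (pos 0, char 'b'): match length 1
Longest match has length 4 at offset 2.
next_char = character at position 7 + 4 = 11 -> 'e'

Best match: offset=2, length=4 (matching 'bfbf' starting at position 5)
LZ77 triple: (2, 4, 'e')


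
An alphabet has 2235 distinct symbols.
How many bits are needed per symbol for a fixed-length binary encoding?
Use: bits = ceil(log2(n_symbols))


log2(2235) = 11.1261
Bracket: 2^11 = 2048 < 2235 <= 2^12 = 4096
So ceil(log2(2235)) = 12

bits = ceil(log2(2235)) = ceil(11.1261) = 12 bits


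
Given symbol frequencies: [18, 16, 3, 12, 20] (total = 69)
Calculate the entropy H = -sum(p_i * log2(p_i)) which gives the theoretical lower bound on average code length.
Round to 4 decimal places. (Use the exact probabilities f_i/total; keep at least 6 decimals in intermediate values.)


Per-symbol terms -p_i * log2(p_i) with p_i = f_i/69:
  p = 18/69 = 0.260870: log2(p) = -1.938599, -p*log2(p) = 0.505722
  p = 16/69 = 0.231884: log2(p) = -2.108524, -p*log2(p) = 0.488933
  p = 3/69 = 0.043478: log2(p) = -4.523562, -p*log2(p) = 0.196677
  p = 12/69 = 0.173913: log2(p) = -2.523562, -p*log2(p) = 0.438880
  p = 20/69 = 0.289855: log2(p) = -1.786596, -p*log2(p) = 0.517854
H = 0.505722 + 0.488933 + 0.196677 + 0.438880 + 0.517854 = 2.148066

H = 2.1481 bits/symbol


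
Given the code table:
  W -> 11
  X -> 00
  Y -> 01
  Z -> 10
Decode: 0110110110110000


Decoding:
01 -> Y
10 -> Z
11 -> W
01 -> Y
10 -> Z
11 -> W
00 -> X
00 -> X


Result: YZWYZWXX


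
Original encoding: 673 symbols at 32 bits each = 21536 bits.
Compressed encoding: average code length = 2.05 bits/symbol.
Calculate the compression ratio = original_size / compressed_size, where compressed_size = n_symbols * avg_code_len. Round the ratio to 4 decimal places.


original_size = n_symbols * orig_bits = 673 * 32 = 21536 bits
compressed_size = n_symbols * avg_code_len = 673 * 2.05 = 1379.65 bits
ratio = original_size / compressed_size = 21536 / 1379.65 = 15.6098

Compression ratio = 15.6098


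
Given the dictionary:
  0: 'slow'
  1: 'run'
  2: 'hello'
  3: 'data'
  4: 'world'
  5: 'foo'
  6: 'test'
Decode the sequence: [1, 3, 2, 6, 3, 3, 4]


Look up each index in the dictionary:
  1 -> 'run'
  3 -> 'data'
  2 -> 'hello'
  6 -> 'test'
  3 -> 'data'
  3 -> 'data'
  4 -> 'world'

Decoded: "run data hello test data data world"


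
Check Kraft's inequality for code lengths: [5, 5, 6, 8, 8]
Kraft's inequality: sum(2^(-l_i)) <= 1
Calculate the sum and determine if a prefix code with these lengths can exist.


Sum = 2^(-5) + 2^(-5) + 2^(-6) + 2^(-8) + 2^(-8)
    = 0.03125 + 0.03125 + 0.015625 + 0.00390625 + 0.00390625
    = 22/256 = 0.0859375
Since 0.0859375 <= 1, Kraft's inequality IS satisfied.
A prefix code with these lengths CAN exist.

Kraft sum = 0.0859375. Satisfied.


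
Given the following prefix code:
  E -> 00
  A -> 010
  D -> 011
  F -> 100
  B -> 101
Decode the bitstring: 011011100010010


Decoding step by step:
Bits 011 -> D
Bits 011 -> D
Bits 100 -> F
Bits 010 -> A
Bits 010 -> A


Decoded message: DDFAA


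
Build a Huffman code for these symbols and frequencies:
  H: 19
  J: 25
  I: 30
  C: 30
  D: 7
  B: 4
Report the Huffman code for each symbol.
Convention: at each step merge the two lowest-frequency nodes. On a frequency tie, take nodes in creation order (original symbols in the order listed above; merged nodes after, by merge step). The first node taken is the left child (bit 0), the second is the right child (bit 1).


Huffman tree construction:
Step 1: Merge B(4) + D(7) = 11
Step 2: Merge (B+D)(11) + H(19) = 30
Step 3: Merge J(25) + I(30) = 55
Step 4: Merge C(30) + ((B+D)+H)(30) = 60
Step 5: Merge (J+I)(55) + (C+((B+D)+H))(60) = 115
Read each symbol's code off the tree from the root (left child = 0, right child = 1).

Codes:
  H: 111 (length 3)
  J: 00 (length 2)
  I: 01 (length 2)
  C: 10 (length 2)
  D: 1101 (length 4)
  B: 1100 (length 4)
Average code length: 271/115 = 2.3565 bits/symbol


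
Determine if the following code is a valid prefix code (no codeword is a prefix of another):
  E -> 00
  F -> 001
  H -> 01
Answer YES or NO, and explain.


Checking each pair (does one codeword prefix another?):
  E='00' vs F='001': prefix -- VIOLATION

NO -- this is NOT a valid prefix code. E (00) is a prefix of F (001).


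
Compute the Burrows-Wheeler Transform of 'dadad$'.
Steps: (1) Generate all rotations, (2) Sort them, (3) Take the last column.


Rotations (sorted):
  0: $dadad -> last char: d
  1: ad$dad -> last char: d
  2: adad$d -> last char: d
  3: d$dada -> last char: a
  4: dad$da -> last char: a
  5: dadad$ -> last char: $


BWT = dddaa$


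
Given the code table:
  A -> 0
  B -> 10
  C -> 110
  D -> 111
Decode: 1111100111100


Decoding:
111 -> D
110 -> C
0 -> A
111 -> D
10 -> B
0 -> A


Result: DCADBA


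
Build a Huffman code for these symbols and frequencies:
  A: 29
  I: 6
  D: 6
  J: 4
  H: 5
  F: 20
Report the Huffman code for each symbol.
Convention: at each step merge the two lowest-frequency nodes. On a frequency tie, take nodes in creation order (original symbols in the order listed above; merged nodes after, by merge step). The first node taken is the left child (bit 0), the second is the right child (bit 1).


Huffman tree construction:
Step 1: Merge J(4) + H(5) = 9
Step 2: Merge I(6) + D(6) = 12
Step 3: Merge (J+H)(9) + (I+D)(12) = 21
Step 4: Merge F(20) + ((J+H)+(I+D))(21) = 41
Step 5: Merge A(29) + (F+((J+H)+(I+D)))(41) = 70
Read each symbol's code off the tree from the root (left child = 0, right child = 1).

Codes:
  A: 0 (length 1)
  I: 1110 (length 4)
  D: 1111 (length 4)
  J: 1100 (length 4)
  H: 1101 (length 4)
  F: 10 (length 2)
Average code length: 153/70 = 2.1857 bits/symbol


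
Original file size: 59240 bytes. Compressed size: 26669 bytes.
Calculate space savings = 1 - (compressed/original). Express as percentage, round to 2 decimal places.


ratio = compressed/original = 26669/59240 = 0.450186
savings = 1 - ratio = 1 - 0.450186 = 0.549814
as a percentage: 0.549814 * 100 = 54.98%

Space savings = 1 - 26669/59240 = 54.98%


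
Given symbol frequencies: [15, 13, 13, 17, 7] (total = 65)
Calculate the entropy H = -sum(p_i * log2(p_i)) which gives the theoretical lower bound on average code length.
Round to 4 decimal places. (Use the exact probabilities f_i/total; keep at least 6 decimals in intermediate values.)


Per-symbol terms -p_i * log2(p_i) with p_i = f_i/65:
  p = 15/65 = 0.230769: log2(p) = -2.115477, -p*log2(p) = 0.488187
  p = 13/65 = 0.200000: log2(p) = -2.321928, -p*log2(p) = 0.464386
  p = 13/65 = 0.200000: log2(p) = -2.321928, -p*log2(p) = 0.464386
  p = 17/65 = 0.261538: log2(p) = -1.934905, -p*log2(p) = 0.506052
  p = 7/65 = 0.107692: log2(p) = -3.215013, -p*log2(p) = 0.346232
H = 0.488187 + 0.464386 + 0.464386 + 0.506052 + 0.346232 = 2.269243

H = 2.2692 bits/symbol


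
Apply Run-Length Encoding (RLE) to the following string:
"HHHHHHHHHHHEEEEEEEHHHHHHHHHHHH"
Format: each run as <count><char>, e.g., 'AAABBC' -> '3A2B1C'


Scanning runs left to right:
  i=0: run of 'H' x 11 -> '11H'
  i=11: run of 'E' x 7 -> '7E'
  i=18: run of 'H' x 12 -> '12H'

RLE = 11H7E12H


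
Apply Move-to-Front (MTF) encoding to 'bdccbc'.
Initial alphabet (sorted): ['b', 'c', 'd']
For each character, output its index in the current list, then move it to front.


MTF encoding:
'b': index 0 in ['b', 'c', 'd'] -> ['b', 'c', 'd']
'd': index 2 in ['b', 'c', 'd'] -> ['d', 'b', 'c']
'c': index 2 in ['d', 'b', 'c'] -> ['c', 'd', 'b']
'c': index 0 in ['c', 'd', 'b'] -> ['c', 'd', 'b']
'b': index 2 in ['c', 'd', 'b'] -> ['b', 'c', 'd']
'c': index 1 in ['b', 'c', 'd'] -> ['c', 'b', 'd']


Output: [0, 2, 2, 0, 2, 1]


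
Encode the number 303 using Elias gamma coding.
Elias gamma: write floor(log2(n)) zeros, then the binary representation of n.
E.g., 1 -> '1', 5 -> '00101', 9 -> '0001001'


num_bits = floor(log2(303)) + 1 = 9
leading_zeros = num_bits - 1 = 8
binary(303) = 100101111

Elias gamma(303) = '00000000' + '100101111' = 00000000100101111 (17 bits)


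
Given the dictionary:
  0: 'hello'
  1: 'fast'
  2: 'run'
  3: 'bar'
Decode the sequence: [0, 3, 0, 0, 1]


Look up each index in the dictionary:
  0 -> 'hello'
  3 -> 'bar'
  0 -> 'hello'
  0 -> 'hello'
  1 -> 'fast'

Decoded: "hello bar hello hello fast"


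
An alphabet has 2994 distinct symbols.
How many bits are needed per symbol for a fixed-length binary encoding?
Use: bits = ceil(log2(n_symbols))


log2(2994) = 11.5479
Bracket: 2^11 = 2048 < 2994 <= 2^12 = 4096
So ceil(log2(2994)) = 12

bits = ceil(log2(2994)) = ceil(11.5479) = 12 bits


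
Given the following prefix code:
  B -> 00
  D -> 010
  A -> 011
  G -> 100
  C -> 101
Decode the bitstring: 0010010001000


Decoding step by step:
Bits 00 -> B
Bits 100 -> G
Bits 100 -> G
Bits 010 -> D
Bits 00 -> B


Decoded message: BGGDB


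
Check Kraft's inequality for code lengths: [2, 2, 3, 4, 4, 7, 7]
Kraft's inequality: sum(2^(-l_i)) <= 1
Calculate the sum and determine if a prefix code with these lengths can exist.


Sum = 2^(-2) + 2^(-2) + 2^(-3) + 2^(-4) + 2^(-4) + 2^(-7) + 2^(-7)
    = 0.25 + 0.25 + 0.125 + 0.0625 + 0.0625 + 0.0078125 + 0.0078125
    = 98/128 = 0.765625
Since 0.765625 <= 1, Kraft's inequality IS satisfied.
A prefix code with these lengths CAN exist.

Kraft sum = 0.765625. Satisfied.


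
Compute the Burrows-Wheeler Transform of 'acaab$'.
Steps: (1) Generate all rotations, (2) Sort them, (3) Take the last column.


Rotations (sorted):
  0: $acaab -> last char: b
  1: aab$ac -> last char: c
  2: ab$aca -> last char: a
  3: acaab$ -> last char: $
  4: b$acaa -> last char: a
  5: caab$a -> last char: a


BWT = bca$aa


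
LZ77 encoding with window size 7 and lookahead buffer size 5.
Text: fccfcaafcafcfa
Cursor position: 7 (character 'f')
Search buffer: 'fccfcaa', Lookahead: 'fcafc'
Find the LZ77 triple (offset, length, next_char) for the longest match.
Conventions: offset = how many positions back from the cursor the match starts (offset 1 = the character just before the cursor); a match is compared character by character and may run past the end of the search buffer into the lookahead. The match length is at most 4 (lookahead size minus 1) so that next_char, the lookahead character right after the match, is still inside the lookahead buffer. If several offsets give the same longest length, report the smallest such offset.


Try each offset into the search buffer:
  offset=1 (pos 6, char 'a'): match length 0
  offset=2 (pos 5, char 'a'): match length 0
  offset=3 (pos 4, char 'c'): match length 0
  offset=4 (pos 3, char 'f'): match length 3
  offset=5 (pos 2, char 'c'): match length 0
  offset=6 (pos 1, char 'c'): match length 0
  offset=7 (pos 0, char 'f'): match length 2
Longest match has length 3 at offset 4.
next_char = character at position 7 + 3 = 10 -> 'f'

Best match: offset=4, length=3 (matching 'fca' starting at position 3)
LZ77 triple: (4, 3, 'f')


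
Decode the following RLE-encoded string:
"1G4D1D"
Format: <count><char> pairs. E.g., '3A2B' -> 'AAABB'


Expanding each <count><char> pair:
  1G -> 'G'
  4D -> 'DDDD'
  1D -> 'D'

Decoded = GDDDDD


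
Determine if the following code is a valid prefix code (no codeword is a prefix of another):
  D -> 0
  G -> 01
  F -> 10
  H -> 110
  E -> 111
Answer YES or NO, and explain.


Checking each pair (does one codeword prefix another?):
  D='0' vs G='01': prefix -- VIOLATION

NO -- this is NOT a valid prefix code. D (0) is a prefix of G (01).


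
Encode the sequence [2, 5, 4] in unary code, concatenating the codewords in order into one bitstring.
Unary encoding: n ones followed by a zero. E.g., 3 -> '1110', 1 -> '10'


Encode each number as n ones followed by a terminating 0:
  2 -> 110 (3 bits)
  5 -> 111110 (6 bits)
  4 -> 11110 (5 bits)
Total length = 3 + 6 + 5 = 14 bits.

Unary([2, 5, 4]) = 11011111011110 (14 bits)


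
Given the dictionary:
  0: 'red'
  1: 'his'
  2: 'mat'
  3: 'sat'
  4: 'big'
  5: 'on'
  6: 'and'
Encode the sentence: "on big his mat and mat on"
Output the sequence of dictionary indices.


Look up each word in the dictionary:
  'on' -> 5
  'big' -> 4
  'his' -> 1
  'mat' -> 2
  'and' -> 6
  'mat' -> 2
  'on' -> 5

Encoded: [5, 4, 1, 2, 6, 2, 5]


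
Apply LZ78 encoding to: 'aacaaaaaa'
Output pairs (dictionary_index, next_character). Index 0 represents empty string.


LZ78 encoding steps:
Dictionary: {0: ''}
Step 1: w='' (idx 0), next='a' -> output (0, 'a'), add 'a' as idx 1
Step 2: w='a' (idx 1), next='c' -> output (1, 'c'), add 'ac' as idx 2
Step 3: w='a' (idx 1), next='a' -> output (1, 'a'), add 'aa' as idx 3
Step 4: w='aa' (idx 3), next='a' -> output (3, 'a'), add 'aaa' as idx 4
Step 5: w='a' (idx 1), end of input -> output (1, '')


Encoded: [(0, 'a'), (1, 'c'), (1, 'a'), (3, 'a'), (1, '')]


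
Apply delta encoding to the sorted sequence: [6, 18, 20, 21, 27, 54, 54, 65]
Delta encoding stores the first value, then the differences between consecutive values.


First value: 6
Deltas:
  18 - 6 = 12
  20 - 18 = 2
  21 - 20 = 1
  27 - 21 = 6
  54 - 27 = 27
  54 - 54 = 0
  65 - 54 = 11


Delta encoded: [6, 12, 2, 1, 6, 27, 0, 11]


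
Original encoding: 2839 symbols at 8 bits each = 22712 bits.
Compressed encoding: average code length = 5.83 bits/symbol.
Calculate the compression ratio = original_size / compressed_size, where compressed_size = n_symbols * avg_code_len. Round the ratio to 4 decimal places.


original_size = n_symbols * orig_bits = 2839 * 8 = 22712 bits
compressed_size = n_symbols * avg_code_len = 2839 * 5.83 = 16551.37 bits
ratio = original_size / compressed_size = 22712 / 16551.37 = 1.3722

Compression ratio = 1.3722


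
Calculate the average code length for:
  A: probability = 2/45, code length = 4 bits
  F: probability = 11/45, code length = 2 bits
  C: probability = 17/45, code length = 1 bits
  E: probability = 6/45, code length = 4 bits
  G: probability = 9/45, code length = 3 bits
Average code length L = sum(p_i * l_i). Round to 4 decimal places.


Weighted contributions p_i * l_i:
  A: (2/45) * 4 = 8/45
  F: (11/45) * 2 = 22/45
  C: (17/45) * 1 = 17/45
  E: (6/45) * 4 = 24/45
  G: (9/45) * 3 = 27/45
Sum = (8 + 22 + 17 + 24 + 27)/45 = 98/45

L = 98/45 = 2.1778 bits/symbol
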